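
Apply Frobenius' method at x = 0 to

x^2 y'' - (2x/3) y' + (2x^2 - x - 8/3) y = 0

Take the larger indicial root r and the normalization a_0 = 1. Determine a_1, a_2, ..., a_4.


Write in Frobenius form y'' + (p(x)/x) y' + (q(x)/x^2) y = 0:
  p(x) = -2/3,  q(x) = 2x^2 - x - 8/3.
Indicial equation: r(r-1) + (-2/3) r + (-8/3) = 0 -> roots r_1 = 8/3, r_2 = -1.
Take r = r_1 = 8/3. Let y(x) = x^r sum_{n>=0} a_n x^n with a_0 = 1.
Substitute y = x^r sum a_n x^n and match x^{r+n}. The recurrence is
  D(n) a_n - 1 a_{n-1} + 2 a_{n-2} = 0,  where D(n) = (r+n)(r+n-1) + (-2/3)(r+n) + (-8/3).
  a_n = [1 a_{n-1} - 2 a_{n-2}] / D(n).
Since the indicial polynomial factors as (r - r_1)(r - r_2), D(n) = (r_1 + n - r_1)(r_1 + n - r_2) = n(n + 11/3).
Evaluating step by step (a_0 = 1):
  n = 1: D(1) = 1(1 + 11/3) = 14/3; numerator = 1(1) = 1; a_1 = (1)/(14/3) = 3/14
  n = 2: D(2) = 2(2 + 11/3) = 34/3; numerator = 1(3/14) - 2(1) = -25/14; a_2 = (-25/14)/(34/3) = -75/476
  n = 3: D(3) = 3(3 + 11/3) = 20; numerator = 1(-75/476) - 2(3/14) = -279/476; a_3 = (-279/476)/(20) = -279/9520
  n = 4: D(4) = 4(4 + 11/3) = 92/3; numerator = 1(-279/9520) - 2(-75/476) = 2721/9520; a_4 = (2721/9520)/(92/3) = 8163/875840

r = 8/3; a_0 = 1; a_1 = 3/14; a_2 = -75/476; a_3 = -279/9520; a_4 = 8163/875840


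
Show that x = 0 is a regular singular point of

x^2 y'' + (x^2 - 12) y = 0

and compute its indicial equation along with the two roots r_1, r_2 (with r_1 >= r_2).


Divide by x^2 to reach normal form y'' + P_1(x) y' + P_2(x) y = 0 with P_1(x) = 0 and P_2(x) = 1 - 12/x^2.
x = 0 is a singular point because the y-coefficient 1 - 12/x^2 has a pole at x = 0.
It is a regular singular point because x P_1(x) = p(x) = 0 and x^2 P_2(x) = q(x) = x^2 - 12 are polynomials, hence analytic at x = 0.
p(0) = 0,  q(0) = -12.
Indicial equation: r(r-1) + p(0) r + q(0) = 0, i.e. r^2 + (p(0) - 1) r + q(0) = 0, i.e. r^2 - 1 r - 12 = 0.
Discriminant: (-1)^2 - 4(-12) = 49, so r = (1 ± 7)/2.
Solving: r_1 = 4, r_2 = -3.

indicial: r^2 - 1 r - 12 = 0; roots r_1 = 4, r_2 = -3


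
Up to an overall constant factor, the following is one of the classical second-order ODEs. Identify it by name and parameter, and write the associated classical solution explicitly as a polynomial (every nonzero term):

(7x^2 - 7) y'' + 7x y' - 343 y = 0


All three coefficients share the factor -7; dividing through by -7 gives  (1 - x^2) y'' - x y' + 49 y = 0.
This matches the Chebyshev equation (1 - x^2) y'' - x y' + n^2 y = 0 (note the -x y' term, not -2x y') with n^2 = 49, so n = 7; the polynomial solution is T_7(x).
With y = sum_k a_k x^k, matching x^k gives (k+2)(k+1) a_{k+2} = (k^2 - n^2) a_k = (k - 7)(k + 7) a_k. The right side vanishes at k = 7, so the series with the parity of 7 terminates at degree 7.
Standard normalization: leading coefficient of T_n is 2^(n-1), so a_7 = 2^6 = 64. Work downward with a_k = (k+1)(k+2) a_{k+2} / ((k - 7)(k + 7)):
  a_5 = (6)(7)(64) / ((5 - 7)(5 + 7)) = 2688/(-24) = -112
  a_3 = (4)(5)(-112) / ((3 - 7)(3 + 7)) = -2240/(-40) = 56
  a_1 = (2)(3)(56) / ((1 - 7)(1 + 7)) = 336/(-48) = -7
Hence T_7(x) = 64 x^7 - 112 x^5 + 56 x^3 - 7 x.

T_7(x); series = 64 x^7 - 112 x^5 + 56 x^3 - 7 x


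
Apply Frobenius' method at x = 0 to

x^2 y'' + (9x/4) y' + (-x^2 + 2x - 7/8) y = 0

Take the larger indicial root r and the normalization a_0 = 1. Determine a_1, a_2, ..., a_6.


Write in Frobenius form y'' + (p(x)/x) y' + (q(x)/x^2) y = 0:
  p(x) = 9/4,  q(x) = -x^2 + 2x - 7/8.
Indicial equation: r(r-1) + (9/4) r + (-7/8) = 0 -> roots r_1 = 1/2, r_2 = -7/4.
Take r = r_1 = 1/2. Let y(x) = x^r sum_{n>=0} a_n x^n with a_0 = 1.
Substitute y = x^r sum a_n x^n and match x^{r+n}. The recurrence is
  D(n) a_n + 2 a_{n-1} - 1 a_{n-2} = 0,  where D(n) = (r+n)(r+n-1) + (9/4)(r+n) + (-7/8).
  a_n = [-2 a_{n-1} + 1 a_{n-2}] / D(n).
Since the indicial polynomial factors as (r - r_1)(r - r_2), D(n) = (r_1 + n - r_1)(r_1 + n - r_2) = n(n + 9/4).
Evaluating step by step (a_0 = 1):
  n = 1: D(1) = 1(1 + 9/4) = 13/4; numerator = -2(1) = -2; a_1 = (-2)/(13/4) = -8/13
  n = 2: D(2) = 2(2 + 9/4) = 17/2; numerator = -2(-8/13) + 1(1) = 29/13; a_2 = (29/13)/(17/2) = 58/221
  n = 3: D(3) = 3(3 + 9/4) = 63/4; numerator = -2(58/221) + 1(-8/13) = -252/221; a_3 = (-252/221)/(63/4) = -16/221
  n = 4: D(4) = 4(4 + 9/4) = 25; numerator = -2(-16/221) + 1(58/221) = 90/221; a_4 = (90/221)/(25) = 18/1105
  n = 5: D(5) = 5(5 + 9/4) = 145/4; numerator = -2(18/1105) + 1(-16/221) = -116/1105; a_5 = (-116/1105)/(145/4) = -16/5525
  n = 6: D(6) = 6(6 + 9/4) = 99/2; numerator = -2(-16/5525) + 1(18/1105) = 122/5525; a_6 = (122/5525)/(99/2) = 244/546975

r = 1/2; a_0 = 1; a_1 = -8/13; a_2 = 58/221; a_3 = -16/221; a_4 = 18/1105; a_5 = -16/5525; a_6 = 244/546975


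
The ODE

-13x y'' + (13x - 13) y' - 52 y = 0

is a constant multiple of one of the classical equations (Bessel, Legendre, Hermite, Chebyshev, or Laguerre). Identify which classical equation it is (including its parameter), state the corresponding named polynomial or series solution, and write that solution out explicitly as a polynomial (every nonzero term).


All three coefficients share the factor -13; dividing through by -13 gives  x y'' + (1 - x) y' + 4 y = 0.
This matches the Laguerre equation x y'' + (1 - x) y' + n y = 0 with n = 4; the polynomial solution is L_4(x).
With y = sum_k a_k x^k, matching x^k gives (k+1)k a_{k+1} + (k+1) a_{k+1} - k a_k + n a_k = 0, i.e. (k+1)^2 a_{k+1} = (k - n) a_k = (k - 4) a_k. The right side vanishes at k = 4, so the series terminates at degree 4.
Standard normalization L_n(0) = 1 gives a_0 = 1. Work upward with a_{k+1} = (k - 4) a_k / (k+1)^2:
  a_1 = (0 - 4)(1) / 1^2 = -4/1 = -4
  a_2 = (1 - 4)(-4) / 2^2 = 12/4 = 3
  a_3 = (2 - 4)(3) / 3^2 = -6/9 = -2/3
  a_4 = (3 - 4)(-2/3) / 4^2 = (2/3)/16 = 1/24
Hence L_4(x) = x^4/24 - 2 x^3/3 + 3 x^2 - 4 x + 1.

L_4(x); series = x^4/24 - 2 x^3/3 + 3 x^2 - 4 x + 1


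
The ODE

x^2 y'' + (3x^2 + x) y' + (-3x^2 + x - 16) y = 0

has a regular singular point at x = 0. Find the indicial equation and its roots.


Divide by x^2 to reach normal form y'' + P_1(x) y' + P_2(x) y = 0 with P_1(x) = 3 + 1/x and P_2(x) = -3 + 1/x - 16/x^2.
x = 0 is a singular point because the y'-coefficient 3 + 1/x has a pole at x = 0 and the y-coefficient -3 + 1/x - 16/x^2 has a pole at x = 0.
It is a regular singular point because x P_1(x) = p(x) = 3x + 1 and x^2 P_2(x) = q(x) = -3x^2 + x - 16 are polynomials, hence analytic at x = 0.
p(0) = 1,  q(0) = -16.
Indicial equation: r(r-1) + p(0) r + q(0) = 0, i.e. r^2 + (p(0) - 1) r + q(0) = 0, i.e. r^2 - 16 = 0.
Discriminant: (0)^2 - 4(-16) = 64, so r = (0 ± 8)/2.
Solving: r_1 = 4, r_2 = -4.

indicial: r^2 - 16 = 0; roots r_1 = 4, r_2 = -4


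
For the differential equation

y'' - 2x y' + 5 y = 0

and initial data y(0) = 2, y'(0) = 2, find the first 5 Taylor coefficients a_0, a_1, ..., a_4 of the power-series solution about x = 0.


Ansatz: y(x) = sum_{n>=0} a_n x^n, so y'(x) = sum_{n>=1} n a_n x^(n-1) and y''(x) = sum_{n>=2} n(n-1) a_n x^(n-2).
Substitute into P(x) y'' + Q(x) y' + R(x) y = 0 with P(x) = 1, Q(x) = -2x, R(x) = 5, and match powers of x.
Initial conditions: a_0 = 2, a_1 = 2.
Setting the coefficient of each power of x to zero and solving order by order (substituting the coefficients already found):
  x^0: 2 a_2 + 5 a_0 = 0  ->  2 a_2 = -5 a_0 = -10  ->  a_2 = -5
  x^1: 6 a_3 + 3 a_1 = 0  ->  6 a_3 = -3 a_1 = -6  ->  a_3 = -1
  x^2: 12 a_4 + a_2 = 0  ->  12 a_4 = -a_2 = 5  ->  a_4 = 5/12
Truncated series: y(x) = 2 + 2 x - 5 x^2 - x^3 + (5/12) x^4 + O(x^5).

a_0 = 2; a_1 = 2; a_2 = -5; a_3 = -1; a_4 = 5/12


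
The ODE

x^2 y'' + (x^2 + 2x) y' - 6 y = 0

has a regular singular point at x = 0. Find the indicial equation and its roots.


Divide by x^2 to reach normal form y'' + P_1(x) y' + P_2(x) y = 0 with P_1(x) = 1 + 2/x and P_2(x) = -6/x^2.
x = 0 is a singular point because the y'-coefficient 1 + 2/x has a pole at x = 0 and the y-coefficient -6/x^2 has a pole at x = 0.
It is a regular singular point because x P_1(x) = p(x) = x + 2 and x^2 P_2(x) = q(x) = -6 are polynomials, hence analytic at x = 0.
p(0) = 2,  q(0) = -6.
Indicial equation: r(r-1) + p(0) r + q(0) = 0, i.e. r^2 + (p(0) - 1) r + q(0) = 0, i.e. r^2 + 1 r - 6 = 0.
Discriminant: (1)^2 - 4(-6) = 25, so r = (-1 ± 5)/2.
Solving: r_1 = 2, r_2 = -3.

indicial: r^2 + 1 r - 6 = 0; roots r_1 = 2, r_2 = -3


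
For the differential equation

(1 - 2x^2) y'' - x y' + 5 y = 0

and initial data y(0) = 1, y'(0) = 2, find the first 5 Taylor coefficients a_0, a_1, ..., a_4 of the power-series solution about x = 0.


Ansatz: y(x) = sum_{n>=0} a_n x^n, so y'(x) = sum_{n>=1} n a_n x^(n-1) and y''(x) = sum_{n>=2} n(n-1) a_n x^(n-2).
Substitute into P(x) y'' + Q(x) y' + R(x) y = 0 with P(x) = 1 - 2x^2, Q(x) = -x, R(x) = 5, and match powers of x.
Initial conditions: a_0 = 1, a_1 = 2.
Setting the coefficient of each power of x to zero and solving order by order (substituting the coefficients already found):
  x^0: 2 a_2 + 5 a_0 = 0  ->  2 a_2 = -5 a_0 = -5  ->  a_2 = -5/2
  x^1: 6 a_3 + 4 a_1 = 0  ->  6 a_3 = -4 a_1 = -8  ->  a_3 = -4/3
  x^2: 12 a_4 - a_2 = 0  ->  12 a_4 = a_2 = -5/2  ->  a_4 = -5/24
Truncated series: y(x) = 1 + 2 x - (5/2) x^2 - (4/3) x^3 - (5/24) x^4 + O(x^5).

a_0 = 1; a_1 = 2; a_2 = -5/2; a_3 = -4/3; a_4 = -5/24


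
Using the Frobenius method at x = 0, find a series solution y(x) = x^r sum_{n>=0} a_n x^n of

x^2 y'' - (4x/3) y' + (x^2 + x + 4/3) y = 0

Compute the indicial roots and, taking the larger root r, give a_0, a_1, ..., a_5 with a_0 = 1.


Write in Frobenius form y'' + (p(x)/x) y' + (q(x)/x^2) y = 0:
  p(x) = -4/3,  q(x) = x^2 + x + 4/3.
Indicial equation: r(r-1) + (-4/3) r + (4/3) = 0 -> roots r_1 = 4/3, r_2 = 1.
Take r = r_1 = 4/3. Let y(x) = x^r sum_{n>=0} a_n x^n with a_0 = 1.
Substitute y = x^r sum a_n x^n and match x^{r+n}. The recurrence is
  D(n) a_n + 1 a_{n-1} + 1 a_{n-2} = 0,  where D(n) = (r+n)(r+n-1) + (-4/3)(r+n) + (4/3).
  a_n = [-1 a_{n-1} - 1 a_{n-2}] / D(n).
Since the indicial polynomial factors as (r - r_1)(r - r_2), D(n) = (r_1 + n - r_1)(r_1 + n - r_2) = n(n + 1/3).
Evaluating step by step (a_0 = 1):
  n = 1: D(1) = 1(1 + 1/3) = 4/3; numerator = -1(1) = -1; a_1 = (-1)/(4/3) = -3/4
  n = 2: D(2) = 2(2 + 1/3) = 14/3; numerator = -1(-3/4) - 1(1) = -1/4; a_2 = (-1/4)/(14/3) = -3/56
  n = 3: D(3) = 3(3 + 1/3) = 10; numerator = -1(-3/56) - 1(-3/4) = 45/56; a_3 = (45/56)/(10) = 9/112
  n = 4: D(4) = 4(4 + 1/3) = 52/3; numerator = -1(9/112) - 1(-3/56) = -3/112; a_4 = (-3/112)/(52/3) = -9/5824
  n = 5: D(5) = 5(5 + 1/3) = 80/3; numerator = -1(-9/5824) - 1(9/112) = -459/5824; a_5 = (-459/5824)/(80/3) = -1377/465920

r = 4/3; a_0 = 1; a_1 = -3/4; a_2 = -3/56; a_3 = 9/112; a_4 = -9/5824; a_5 = -1377/465920


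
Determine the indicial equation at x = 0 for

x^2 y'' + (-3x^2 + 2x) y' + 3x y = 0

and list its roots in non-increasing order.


Divide by x^2 to reach normal form y'' + P_1(x) y' + P_2(x) y = 0 with P_1(x) = -3 + 2/x and P_2(x) = 3/x.
x = 0 is a singular point because the y'-coefficient -3 + 2/x has a pole at x = 0 and the y-coefficient 3/x has a pole at x = 0.
It is a regular singular point because x P_1(x) = p(x) = 2 - 3x and x^2 P_2(x) = q(x) = 3x are polynomials, hence analytic at x = 0.
p(0) = 2,  q(0) = 0.
Indicial equation: r(r-1) + p(0) r + q(0) = 0, i.e. r^2 + (p(0) - 1) r + q(0) = 0, i.e. r^2 + 1 r = 0.
Discriminant: (1)^2 - 4(0) = 1, so r = (-1 ± 1)/2.
Solving: r_1 = 0, r_2 = -1.

indicial: r^2 + 1 r = 0; roots r_1 = 0, r_2 = -1


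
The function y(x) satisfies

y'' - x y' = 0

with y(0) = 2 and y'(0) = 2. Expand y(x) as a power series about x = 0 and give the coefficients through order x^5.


Ansatz: y(x) = sum_{n>=0} a_n x^n, so y'(x) = sum_{n>=1} n a_n x^(n-1) and y''(x) = sum_{n>=2} n(n-1) a_n x^(n-2).
Substitute into P(x) y'' + Q(x) y' + R(x) y = 0 with P(x) = 1, Q(x) = -x, R(x) = 0, and match powers of x.
Initial conditions: a_0 = 2, a_1 = 2.
Setting the coefficient of each power of x to zero and solving order by order (substituting the coefficients already found):
  x^0: 2 a_2 = 0  ->  a_2 = 0
  x^1: 6 a_3 - a_1 = 0  ->  6 a_3 = a_1 = 2  ->  a_3 = 1/3
  x^2: 12 a_4 - 2 a_2 = 0  ->  12 a_4 = 2 a_2 = 0  ->  a_4 = 0
  x^3: 20 a_5 - 3 a_3 = 0  ->  20 a_5 = 3 a_3 = 1  ->  a_5 = 1/20
Truncated series: y(x) = 2 + 2 x + (1/3) x^3 + (1/20) x^5 + O(x^6).

a_0 = 2; a_1 = 2; a_2 = 0; a_3 = 1/3; a_4 = 0; a_5 = 1/20


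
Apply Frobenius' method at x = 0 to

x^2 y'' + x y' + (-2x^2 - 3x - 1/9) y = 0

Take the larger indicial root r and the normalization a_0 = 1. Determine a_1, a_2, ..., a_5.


Write in Frobenius form y'' + (p(x)/x) y' + (q(x)/x^2) y = 0:
  p(x) = 1,  q(x) = -2x^2 - 3x - 1/9.
Indicial equation: r(r-1) + (1) r + (-1/9) = 0 -> roots r_1 = 1/3, r_2 = -1/3.
Take r = r_1 = 1/3. Let y(x) = x^r sum_{n>=0} a_n x^n with a_0 = 1.
Substitute y = x^r sum a_n x^n and match x^{r+n}. The recurrence is
  D(n) a_n - 3 a_{n-1} - 2 a_{n-2} = 0,  where D(n) = (r+n)(r+n-1) + (1)(r+n) + (-1/9).
  a_n = [3 a_{n-1} + 2 a_{n-2}] / D(n).
Since the indicial polynomial factors as (r - r_1)(r - r_2), D(n) = (r_1 + n - r_1)(r_1 + n - r_2) = n(n + 2/3).
Evaluating step by step (a_0 = 1):
  n = 1: D(1) = 1(1 + 2/3) = 5/3; numerator = 3(1) = 3; a_1 = (3)/(5/3) = 9/5
  n = 2: D(2) = 2(2 + 2/3) = 16/3; numerator = 3(9/5) + 2(1) = 37/5; a_2 = (37/5)/(16/3) = 111/80
  n = 3: D(3) = 3(3 + 2/3) = 11; numerator = 3(111/80) + 2(9/5) = 621/80; a_3 = (621/80)/(11) = 621/880
  n = 4: D(4) = 4(4 + 2/3) = 56/3; numerator = 3(621/880) + 2(111/80) = 861/176; a_4 = (861/176)/(56/3) = 369/1408
  n = 5: D(5) = 5(5 + 2/3) = 85/3; numerator = 3(369/1408) + 2(621/880) = 15471/7040; a_5 = (15471/7040)/(85/3) = 46413/598400

r = 1/3; a_0 = 1; a_1 = 9/5; a_2 = 111/80; a_3 = 621/880; a_4 = 369/1408; a_5 = 46413/598400


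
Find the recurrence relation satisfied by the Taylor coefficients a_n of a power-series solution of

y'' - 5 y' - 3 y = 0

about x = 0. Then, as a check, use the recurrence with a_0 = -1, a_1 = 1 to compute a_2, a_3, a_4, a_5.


Substitute y = sum_n a_n x^n.
y''(x) has coefficient (n+2)(n+1) a_{n+2} at x^n;
-5 y'(x) has coefficient -5 (n+1) a_{n+1} at x^n;
-3 y(x) has coefficient -3 a_n at x^n.
Matching x^n: (n+2)(n+1) a_{n+2} - 5 (n+1) a_{n+1} - 3 a_n = 0.
Thus a_{n+2} = [5 (n+1) a_{n+1} + 3 a_n] / ((n+1)(n+2)).

Check with a_0 = -1, a_1 = 1 (apply the recurrence for n = 0, 1, 2, 3): a_0 = -1, a_1 = 1, a_2 = 1, a_3 = 13/6, a_4 = 71/24, a_5 = 197/60.

a_(n+2) = [5 (n+1) a_(n+1) + 3 a_n] / ((n+1)(n+2)); check: a_0 = -1, a_1 = 1, a_2 = 1, a_3 = 13/6, a_4 = 71/24, a_5 = 197/60


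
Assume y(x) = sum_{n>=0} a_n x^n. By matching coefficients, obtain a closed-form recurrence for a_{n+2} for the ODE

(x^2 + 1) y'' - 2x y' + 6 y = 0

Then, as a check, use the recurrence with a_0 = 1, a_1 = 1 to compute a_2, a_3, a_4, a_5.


Substitute y = sum_n a_n x^n.
(1 + 1 x^2) y'' contributes (n+2)(n+1) a_{n+2} + n(n-1) a_n at x^n.
-2 x y'(x) contributes -2 n a_n at x^n.
6 y(x) contributes 6 a_n at x^n.
Matching x^n: (n+2)(n+1) a_{n+2} + (n(n-1) - 2 n + 6) a_n = 0.
Thus a_{n+2} = (-n(n-1) + 2 n - 6) / ((n+1)(n+2)) * a_n.

Check with a_0 = 1, a_1 = 1 (apply the recurrence for n = 0, 1, 2, 3): a_0 = 1, a_1 = 1, a_2 = -3, a_3 = -2/3, a_4 = 1, a_5 = 1/5.

a_(n+2) = (-n(n-1) + 2 n - 6) / ((n+1)(n+2)) * a_n; check: a_0 = 1, a_1 = 1, a_2 = -3, a_3 = -2/3, a_4 = 1, a_5 = 1/5


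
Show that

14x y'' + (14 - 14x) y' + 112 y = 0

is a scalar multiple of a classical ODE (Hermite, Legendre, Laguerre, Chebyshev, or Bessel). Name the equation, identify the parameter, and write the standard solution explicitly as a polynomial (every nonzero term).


All three coefficients share the factor 14; dividing through by 14 gives  x y'' + (1 - x) y' + 8 y = 0.
This matches the Laguerre equation x y'' + (1 - x) y' + n y = 0 with n = 8; the polynomial solution is L_8(x).
With y = sum_k a_k x^k, matching x^k gives (k+1)k a_{k+1} + (k+1) a_{k+1} - k a_k + n a_k = 0, i.e. (k+1)^2 a_{k+1} = (k - n) a_k = (k - 8) a_k. The right side vanishes at k = 8, so the series terminates at degree 8.
Standard normalization L_n(0) = 1 gives a_0 = 1. Work upward with a_{k+1} = (k - 8) a_k / (k+1)^2:
  a_1 = (0 - 8)(1) / 1^2 = -8/1 = -8
  a_2 = (1 - 8)(-8) / 2^2 = 56/4 = 14
  a_3 = (2 - 8)(14) / 3^2 = -84/9 = -28/3
  a_4 = (3 - 8)(-28/3) / 4^2 = (140/3)/16 = 35/12
  a_5 = (4 - 8)(35/12) / 5^2 = (-35/3)/25 = -7/15
  a_6 = (5 - 8)(-7/15) / 6^2 = (7/5)/36 = 7/180
  a_7 = (6 - 8)(7/180) / 7^2 = (-7/90)/49 = -1/630
  a_8 = (7 - 8)(-1/630) / 8^2 = (1/630)/64 = 1/40320
Hence L_8(x) = x^8/40320 - x^7/630 + 7 x^6/180 - 7 x^5/15 + 35 x^4/12 - 28 x^3/3 + 14 x^2 - 8 x + 1.

L_8(x); series = x^8/40320 - x^7/630 + 7 x^6/180 - 7 x^5/15 + 35 x^4/12 - 28 x^3/3 + 14 x^2 - 8 x + 1


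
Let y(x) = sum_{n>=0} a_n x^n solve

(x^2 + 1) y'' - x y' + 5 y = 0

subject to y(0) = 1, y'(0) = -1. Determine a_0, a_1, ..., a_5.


Ansatz: y(x) = sum_{n>=0} a_n x^n, so y'(x) = sum_{n>=1} n a_n x^(n-1) and y''(x) = sum_{n>=2} n(n-1) a_n x^(n-2).
Substitute into P(x) y'' + Q(x) y' + R(x) y = 0 with P(x) = x^2 + 1, Q(x) = -x, R(x) = 5, and match powers of x.
Initial conditions: a_0 = 1, a_1 = -1.
Setting the coefficient of each power of x to zero and solving order by order (substituting the coefficients already found):
  x^0: 2 a_2 + 5 a_0 = 0  ->  2 a_2 = -5 a_0 = -5  ->  a_2 = -5/2
  x^1: 6 a_3 + 4 a_1 = 0  ->  6 a_3 = -4 a_1 = 4  ->  a_3 = 2/3
  x^2: 12 a_4 + 5 a_2 = 0  ->  12 a_4 = -5 a_2 = 25/2  ->  a_4 = 25/24
  x^3: 20 a_5 + 8 a_3 = 0  ->  20 a_5 = -8 a_3 = -16/3  ->  a_5 = -4/15
Truncated series: y(x) = 1 - x - (5/2) x^2 + (2/3) x^3 + (25/24) x^4 - (4/15) x^5 + O(x^6).

a_0 = 1; a_1 = -1; a_2 = -5/2; a_3 = 2/3; a_4 = 25/24; a_5 = -4/15


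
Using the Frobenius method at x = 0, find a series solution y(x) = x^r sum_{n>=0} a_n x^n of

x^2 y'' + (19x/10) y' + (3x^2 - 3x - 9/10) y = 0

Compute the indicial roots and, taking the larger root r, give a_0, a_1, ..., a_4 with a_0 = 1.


Write in Frobenius form y'' + (p(x)/x) y' + (q(x)/x^2) y = 0:
  p(x) = 19/10,  q(x) = 3x^2 - 3x - 9/10.
Indicial equation: r(r-1) + (19/10) r + (-9/10) = 0 -> roots r_1 = 3/5, r_2 = -3/2.
Take r = r_1 = 3/5. Let y(x) = x^r sum_{n>=0} a_n x^n with a_0 = 1.
Substitute y = x^r sum a_n x^n and match x^{r+n}. The recurrence is
  D(n) a_n - 3 a_{n-1} + 3 a_{n-2} = 0,  where D(n) = (r+n)(r+n-1) + (19/10)(r+n) + (-9/10).
  a_n = [3 a_{n-1} - 3 a_{n-2}] / D(n).
Since the indicial polynomial factors as (r - r_1)(r - r_2), D(n) = (r_1 + n - r_1)(r_1 + n - r_2) = n(n + 21/10).
Evaluating step by step (a_0 = 1):
  n = 1: D(1) = 1(1 + 21/10) = 31/10; numerator = 3(1) = 3; a_1 = (3)/(31/10) = 30/31
  n = 2: D(2) = 2(2 + 21/10) = 41/5; numerator = 3(30/31) - 3(1) = -3/31; a_2 = (-3/31)/(41/5) = -15/1271
  n = 3: D(3) = 3(3 + 21/10) = 153/10; numerator = 3(-15/1271) - 3(30/31) = -3735/1271; a_3 = (-3735/1271)/(153/10) = -4150/21607
  n = 4: D(4) = 4(4 + 21/10) = 122/5; numerator = 3(-4150/21607) - 3(-15/1271) = -285/527; a_4 = (-285/527)/(122/5) = -1425/64294

r = 3/5; a_0 = 1; a_1 = 30/31; a_2 = -15/1271; a_3 = -4150/21607; a_4 = -1425/64294


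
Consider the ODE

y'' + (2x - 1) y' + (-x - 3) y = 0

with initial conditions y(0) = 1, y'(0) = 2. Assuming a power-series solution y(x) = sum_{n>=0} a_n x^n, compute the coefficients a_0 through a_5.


Ansatz: y(x) = sum_{n>=0} a_n x^n, so y'(x) = sum_{n>=1} n a_n x^(n-1) and y''(x) = sum_{n>=2} n(n-1) a_n x^(n-2).
Substitute into P(x) y'' + Q(x) y' + R(x) y = 0 with P(x) = 1, Q(x) = 2x - 1, R(x) = -x - 3, and match powers of x.
Initial conditions: a_0 = 1, a_1 = 2.
Setting the coefficient of each power of x to zero and solving order by order (substituting the coefficients already found):
  x^0: 2 a_2 - a_1 - 3 a_0 = 0  ->  2 a_2 = a_1 + 3 a_0 = 5  ->  a_2 = 5/2
  x^1: 6 a_3 - 2 a_2 - a_1 - a_0 = 0  ->  6 a_3 = 2 a_2 + a_1 + a_0 = 8  ->  a_3 = 4/3
  x^2: 12 a_4 - 3 a_3 + a_2 - a_1 = 0  ->  12 a_4 = 3 a_3 - a_2 + a_1 = 7/2  ->  a_4 = 7/24
  x^3: 20 a_5 - 4 a_4 + 3 a_3 - a_2 = 0  ->  20 a_5 = 4 a_4 - 3 a_3 + a_2 = -1/3  ->  a_5 = -1/60
Truncated series: y(x) = 1 + 2 x + (5/2) x^2 + (4/3) x^3 + (7/24) x^4 - (1/60) x^5 + O(x^6).

a_0 = 1; a_1 = 2; a_2 = 5/2; a_3 = 4/3; a_4 = 7/24; a_5 = -1/60


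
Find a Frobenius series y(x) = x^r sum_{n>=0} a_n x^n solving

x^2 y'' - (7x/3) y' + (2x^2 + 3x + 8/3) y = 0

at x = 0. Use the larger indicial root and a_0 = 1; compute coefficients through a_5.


Write in Frobenius form y'' + (p(x)/x) y' + (q(x)/x^2) y = 0:
  p(x) = -7/3,  q(x) = 2x^2 + 3x + 8/3.
Indicial equation: r(r-1) + (-7/3) r + (8/3) = 0 -> roots r_1 = 2, r_2 = 4/3.
Take r = r_1 = 2. Let y(x) = x^r sum_{n>=0} a_n x^n with a_0 = 1.
Substitute y = x^r sum a_n x^n and match x^{r+n}. The recurrence is
  D(n) a_n + 3 a_{n-1} + 2 a_{n-2} = 0,  where D(n) = (r+n)(r+n-1) + (-7/3)(r+n) + (8/3).
  a_n = [-3 a_{n-1} - 2 a_{n-2}] / D(n).
Since the indicial polynomial factors as (r - r_1)(r - r_2), D(n) = (r_1 + n - r_1)(r_1 + n - r_2) = n(n + 2/3).
Evaluating step by step (a_0 = 1):
  n = 1: D(1) = 1(1 + 2/3) = 5/3; numerator = -3(1) = -3; a_1 = (-3)/(5/3) = -9/5
  n = 2: D(2) = 2(2 + 2/3) = 16/3; numerator = -3(-9/5) - 2(1) = 17/5; a_2 = (17/5)/(16/3) = 51/80
  n = 3: D(3) = 3(3 + 2/3) = 11; numerator = -3(51/80) - 2(-9/5) = 27/16; a_3 = (27/16)/(11) = 27/176
  n = 4: D(4) = 4(4 + 2/3) = 56/3; numerator = -3(27/176) - 2(51/80) = -1527/880; a_4 = (-1527/880)/(56/3) = -4581/49280
  n = 5: D(5) = 5(5 + 2/3) = 85/3; numerator = -3(-4581/49280) - 2(27/176) = -1377/49280; a_5 = (-1377/49280)/(85/3) = -243/246400

r = 2; a_0 = 1; a_1 = -9/5; a_2 = 51/80; a_3 = 27/176; a_4 = -4581/49280; a_5 = -243/246400


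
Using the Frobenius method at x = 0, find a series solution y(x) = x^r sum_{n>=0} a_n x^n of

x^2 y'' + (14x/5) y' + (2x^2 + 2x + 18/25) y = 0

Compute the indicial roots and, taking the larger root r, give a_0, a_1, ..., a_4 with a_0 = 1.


Write in Frobenius form y'' + (p(x)/x) y' + (q(x)/x^2) y = 0:
  p(x) = 14/5,  q(x) = 2x^2 + 2x + 18/25.
Indicial equation: r(r-1) + (14/5) r + (18/25) = 0 -> roots r_1 = -3/5, r_2 = -6/5.
Take r = r_1 = -3/5. Let y(x) = x^r sum_{n>=0} a_n x^n with a_0 = 1.
Substitute y = x^r sum a_n x^n and match x^{r+n}. The recurrence is
  D(n) a_n + 2 a_{n-1} + 2 a_{n-2} = 0,  where D(n) = (r+n)(r+n-1) + (14/5)(r+n) + (18/25).
  a_n = [-2 a_{n-1} - 2 a_{n-2}] / D(n).
Since the indicial polynomial factors as (r - r_1)(r - r_2), D(n) = (r_1 + n - r_1)(r_1 + n - r_2) = n(n + 3/5).
Evaluating step by step (a_0 = 1):
  n = 1: D(1) = 1(1 + 3/5) = 8/5; numerator = -2(1) = -2; a_1 = (-2)/(8/5) = -5/4
  n = 2: D(2) = 2(2 + 3/5) = 26/5; numerator = -2(-5/4) - 2(1) = 1/2; a_2 = (1/2)/(26/5) = 5/52
  n = 3: D(3) = 3(3 + 3/5) = 54/5; numerator = -2(5/52) - 2(-5/4) = 30/13; a_3 = (30/13)/(54/5) = 25/117
  n = 4: D(4) = 4(4 + 3/5) = 92/5; numerator = -2(25/117) - 2(5/52) = -145/234; a_4 = (-145/234)/(92/5) = -725/21528

r = -3/5; a_0 = 1; a_1 = -5/4; a_2 = 5/52; a_3 = 25/117; a_4 = -725/21528


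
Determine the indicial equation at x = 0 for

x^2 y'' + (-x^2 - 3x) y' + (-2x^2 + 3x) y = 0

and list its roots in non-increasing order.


Divide by x^2 to reach normal form y'' + P_1(x) y' + P_2(x) y = 0 with P_1(x) = -1 - 3/x and P_2(x) = -2 + 3/x.
x = 0 is a singular point because the y'-coefficient -1 - 3/x has a pole at x = 0 and the y-coefficient -2 + 3/x has a pole at x = 0.
It is a regular singular point because x P_1(x) = p(x) = -x - 3 and x^2 P_2(x) = q(x) = -2x^2 + 3x are polynomials, hence analytic at x = 0.
p(0) = -3,  q(0) = 0.
Indicial equation: r(r-1) + p(0) r + q(0) = 0, i.e. r^2 + (p(0) - 1) r + q(0) = 0, i.e. r^2 - 4 r = 0.
Discriminant: (-4)^2 - 4(0) = 16, so r = (4 ± 4)/2.
Solving: r_1 = 4, r_2 = 0.

indicial: r^2 - 4 r = 0; roots r_1 = 4, r_2 = 0


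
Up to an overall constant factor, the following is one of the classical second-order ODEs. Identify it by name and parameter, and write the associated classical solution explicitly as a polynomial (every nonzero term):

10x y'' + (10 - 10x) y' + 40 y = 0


All three coefficients share the factor 10; dividing through by 10 gives  x y'' + (1 - x) y' + 4 y = 0.
This matches the Laguerre equation x y'' + (1 - x) y' + n y = 0 with n = 4; the polynomial solution is L_4(x).
With y = sum_k a_k x^k, matching x^k gives (k+1)k a_{k+1} + (k+1) a_{k+1} - k a_k + n a_k = 0, i.e. (k+1)^2 a_{k+1} = (k - n) a_k = (k - 4) a_k. The right side vanishes at k = 4, so the series terminates at degree 4.
Standard normalization L_n(0) = 1 gives a_0 = 1. Work upward with a_{k+1} = (k - 4) a_k / (k+1)^2:
  a_1 = (0 - 4)(1) / 1^2 = -4/1 = -4
  a_2 = (1 - 4)(-4) / 2^2 = 12/4 = 3
  a_3 = (2 - 4)(3) / 3^2 = -6/9 = -2/3
  a_4 = (3 - 4)(-2/3) / 4^2 = (2/3)/16 = 1/24
Hence L_4(x) = x^4/24 - 2 x^3/3 + 3 x^2 - 4 x + 1.

L_4(x); series = x^4/24 - 2 x^3/3 + 3 x^2 - 4 x + 1


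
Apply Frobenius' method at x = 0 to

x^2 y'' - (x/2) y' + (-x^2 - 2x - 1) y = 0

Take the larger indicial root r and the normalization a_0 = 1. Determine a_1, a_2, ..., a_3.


Write in Frobenius form y'' + (p(x)/x) y' + (q(x)/x^2) y = 0:
  p(x) = -1/2,  q(x) = -x^2 - 2x - 1.
Indicial equation: r(r-1) + (-1/2) r + (-1) = 0 -> roots r_1 = 2, r_2 = -1/2.
Take r = r_1 = 2. Let y(x) = x^r sum_{n>=0} a_n x^n with a_0 = 1.
Substitute y = x^r sum a_n x^n and match x^{r+n}. The recurrence is
  D(n) a_n - 2 a_{n-1} - 1 a_{n-2} = 0,  where D(n) = (r+n)(r+n-1) + (-1/2)(r+n) + (-1).
  a_n = [2 a_{n-1} + 1 a_{n-2}] / D(n).
Since the indicial polynomial factors as (r - r_1)(r - r_2), D(n) = (r_1 + n - r_1)(r_1 + n - r_2) = n(n + 5/2).
Evaluating step by step (a_0 = 1):
  n = 1: D(1) = 1(1 + 5/2) = 7/2; numerator = 2(1) = 2; a_1 = (2)/(7/2) = 4/7
  n = 2: D(2) = 2(2 + 5/2) = 9; numerator = 2(4/7) + 1(1) = 15/7; a_2 = (15/7)/(9) = 5/21
  n = 3: D(3) = 3(3 + 5/2) = 33/2; numerator = 2(5/21) + 1(4/7) = 22/21; a_3 = (22/21)/(33/2) = 4/63

r = 2; a_0 = 1; a_1 = 4/7; a_2 = 5/21; a_3 = 4/63


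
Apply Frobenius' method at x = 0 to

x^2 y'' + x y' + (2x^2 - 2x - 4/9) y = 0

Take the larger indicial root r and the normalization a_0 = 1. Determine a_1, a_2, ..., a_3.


Write in Frobenius form y'' + (p(x)/x) y' + (q(x)/x^2) y = 0:
  p(x) = 1,  q(x) = 2x^2 - 2x - 4/9.
Indicial equation: r(r-1) + (1) r + (-4/9) = 0 -> roots r_1 = 2/3, r_2 = -2/3.
Take r = r_1 = 2/3. Let y(x) = x^r sum_{n>=0} a_n x^n with a_0 = 1.
Substitute y = x^r sum a_n x^n and match x^{r+n}. The recurrence is
  D(n) a_n - 2 a_{n-1} + 2 a_{n-2} = 0,  where D(n) = (r+n)(r+n-1) + (1)(r+n) + (-4/9).
  a_n = [2 a_{n-1} - 2 a_{n-2}] / D(n).
Since the indicial polynomial factors as (r - r_1)(r - r_2), D(n) = (r_1 + n - r_1)(r_1 + n - r_2) = n(n + 4/3).
Evaluating step by step (a_0 = 1):
  n = 1: D(1) = 1(1 + 4/3) = 7/3; numerator = 2(1) = 2; a_1 = (2)/(7/3) = 6/7
  n = 2: D(2) = 2(2 + 4/3) = 20/3; numerator = 2(6/7) - 2(1) = -2/7; a_2 = (-2/7)/(20/3) = -3/70
  n = 3: D(3) = 3(3 + 4/3) = 13; numerator = 2(-3/70) - 2(6/7) = -9/5; a_3 = (-9/5)/(13) = -9/65

r = 2/3; a_0 = 1; a_1 = 6/7; a_2 = -3/70; a_3 = -9/65


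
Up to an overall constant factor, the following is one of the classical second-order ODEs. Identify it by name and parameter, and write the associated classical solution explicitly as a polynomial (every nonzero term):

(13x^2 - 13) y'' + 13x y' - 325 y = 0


All three coefficients share the factor -13; dividing through by -13 gives  (1 - x^2) y'' - x y' + 25 y = 0.
This matches the Chebyshev equation (1 - x^2) y'' - x y' + n^2 y = 0 (note the -x y' term, not -2x y') with n^2 = 25, so n = 5; the polynomial solution is T_5(x).
With y = sum_k a_k x^k, matching x^k gives (k+2)(k+1) a_{k+2} = (k^2 - n^2) a_k = (k - 5)(k + 5) a_k. The right side vanishes at k = 5, so the series with the parity of 5 terminates at degree 5.
Standard normalization: leading coefficient of T_n is 2^(n-1), so a_5 = 2^4 = 16. Work downward with a_k = (k+1)(k+2) a_{k+2} / ((k - 5)(k + 5)):
  a_3 = (4)(5)(16) / ((3 - 5)(3 + 5)) = 320/(-16) = -20
  a_1 = (2)(3)(-20) / ((1 - 5)(1 + 5)) = -120/(-24) = 5
Hence T_5(x) = 16 x^5 - 20 x^3 + 5 x.

T_5(x); series = 16 x^5 - 20 x^3 + 5 x


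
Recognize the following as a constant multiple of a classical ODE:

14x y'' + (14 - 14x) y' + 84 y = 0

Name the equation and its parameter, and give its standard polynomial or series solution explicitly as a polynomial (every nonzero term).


All three coefficients share the factor 14; dividing through by 14 gives  x y'' + (1 - x) y' + 6 y = 0.
This matches the Laguerre equation x y'' + (1 - x) y' + n y = 0 with n = 6; the polynomial solution is L_6(x).
With y = sum_k a_k x^k, matching x^k gives (k+1)k a_{k+1} + (k+1) a_{k+1} - k a_k + n a_k = 0, i.e. (k+1)^2 a_{k+1} = (k - n) a_k = (k - 6) a_k. The right side vanishes at k = 6, so the series terminates at degree 6.
Standard normalization L_n(0) = 1 gives a_0 = 1. Work upward with a_{k+1} = (k - 6) a_k / (k+1)^2:
  a_1 = (0 - 6)(1) / 1^2 = -6/1 = -6
  a_2 = (1 - 6)(-6) / 2^2 = 30/4 = 15/2
  a_3 = (2 - 6)(15/2) / 3^2 = -30/9 = -10/3
  a_4 = (3 - 6)(-10/3) / 4^2 = 10/16 = 5/8
  a_5 = (4 - 6)(5/8) / 5^2 = (-5/4)/25 = -1/20
  a_6 = (5 - 6)(-1/20) / 6^2 = (1/20)/36 = 1/720
Hence L_6(x) = x^6/720 - x^5/20 + 5 x^4/8 - 10 x^3/3 + 15 x^2/2 - 6 x + 1.

L_6(x); series = x^6/720 - x^5/20 + 5 x^4/8 - 10 x^3/3 + 15 x^2/2 - 6 x + 1


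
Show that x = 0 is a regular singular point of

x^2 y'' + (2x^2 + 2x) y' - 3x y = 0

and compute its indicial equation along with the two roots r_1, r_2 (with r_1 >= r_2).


Divide by x^2 to reach normal form y'' + P_1(x) y' + P_2(x) y = 0 with P_1(x) = 2 + 2/x and P_2(x) = -3/x.
x = 0 is a singular point because the y'-coefficient 2 + 2/x has a pole at x = 0 and the y-coefficient -3/x has a pole at x = 0.
It is a regular singular point because x P_1(x) = p(x) = 2x + 2 and x^2 P_2(x) = q(x) = -3x are polynomials, hence analytic at x = 0.
p(0) = 2,  q(0) = 0.
Indicial equation: r(r-1) + p(0) r + q(0) = 0, i.e. r^2 + (p(0) - 1) r + q(0) = 0, i.e. r^2 + 1 r = 0.
Discriminant: (1)^2 - 4(0) = 1, so r = (-1 ± 1)/2.
Solving: r_1 = 0, r_2 = -1.

indicial: r^2 + 1 r = 0; roots r_1 = 0, r_2 = -1


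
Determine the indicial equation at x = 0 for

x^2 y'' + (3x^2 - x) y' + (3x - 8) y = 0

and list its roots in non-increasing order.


Divide by x^2 to reach normal form y'' + P_1(x) y' + P_2(x) y = 0 with P_1(x) = 3 - 1/x and P_2(x) = 3/x - 8/x^2.
x = 0 is a singular point because the y'-coefficient 3 - 1/x has a pole at x = 0 and the y-coefficient 3/x - 8/x^2 has a pole at x = 0.
It is a regular singular point because x P_1(x) = p(x) = 3x - 1 and x^2 P_2(x) = q(x) = 3x - 8 are polynomials, hence analytic at x = 0.
p(0) = -1,  q(0) = -8.
Indicial equation: r(r-1) + p(0) r + q(0) = 0, i.e. r^2 + (p(0) - 1) r + q(0) = 0, i.e. r^2 - 2 r - 8 = 0.
Discriminant: (-2)^2 - 4(-8) = 36, so r = (2 ± 6)/2.
Solving: r_1 = 4, r_2 = -2.

indicial: r^2 - 2 r - 8 = 0; roots r_1 = 4, r_2 = -2


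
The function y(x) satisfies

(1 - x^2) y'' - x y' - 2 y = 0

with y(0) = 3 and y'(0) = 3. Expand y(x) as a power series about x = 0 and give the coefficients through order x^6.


Ansatz: y(x) = sum_{n>=0} a_n x^n, so y'(x) = sum_{n>=1} n a_n x^(n-1) and y''(x) = sum_{n>=2} n(n-1) a_n x^(n-2).
Substitute into P(x) y'' + Q(x) y' + R(x) y = 0 with P(x) = 1 - x^2, Q(x) = -x, R(x) = -2, and match powers of x.
Initial conditions: a_0 = 3, a_1 = 3.
Setting the coefficient of each power of x to zero and solving order by order (substituting the coefficients already found):
  x^0: 2 a_2 - 2 a_0 = 0  ->  2 a_2 = 2 a_0 = 6  ->  a_2 = 3
  x^1: 6 a_3 - 3 a_1 = 0  ->  6 a_3 = 3 a_1 = 9  ->  a_3 = 3/2
  x^2: 12 a_4 - 6 a_2 = 0  ->  12 a_4 = 6 a_2 = 18  ->  a_4 = 3/2
  x^3: 20 a_5 - 11 a_3 = 0  ->  20 a_5 = 11 a_3 = 33/2  ->  a_5 = 33/40
  x^4: 30 a_6 - 18 a_4 = 0  ->  30 a_6 = 18 a_4 = 27  ->  a_6 = 9/10
Truncated series: y(x) = 3 + 3 x + 3 x^2 + (3/2) x^3 + (3/2) x^4 + (33/40) x^5 + (9/10) x^6 + O(x^7).

a_0 = 3; a_1 = 3; a_2 = 3; a_3 = 3/2; a_4 = 3/2; a_5 = 33/40; a_6 = 9/10


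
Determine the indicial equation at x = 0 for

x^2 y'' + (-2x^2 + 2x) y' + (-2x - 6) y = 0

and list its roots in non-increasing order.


Divide by x^2 to reach normal form y'' + P_1(x) y' + P_2(x) y = 0 with P_1(x) = -2 + 2/x and P_2(x) = -2/x - 6/x^2.
x = 0 is a singular point because the y'-coefficient -2 + 2/x has a pole at x = 0 and the y-coefficient -2/x - 6/x^2 has a pole at x = 0.
It is a regular singular point because x P_1(x) = p(x) = 2 - 2x and x^2 P_2(x) = q(x) = -2x - 6 are polynomials, hence analytic at x = 0.
p(0) = 2,  q(0) = -6.
Indicial equation: r(r-1) + p(0) r + q(0) = 0, i.e. r^2 + (p(0) - 1) r + q(0) = 0, i.e. r^2 + 1 r - 6 = 0.
Discriminant: (1)^2 - 4(-6) = 25, so r = (-1 ± 5)/2.
Solving: r_1 = 2, r_2 = -3.

indicial: r^2 + 1 r - 6 = 0; roots r_1 = 2, r_2 = -3


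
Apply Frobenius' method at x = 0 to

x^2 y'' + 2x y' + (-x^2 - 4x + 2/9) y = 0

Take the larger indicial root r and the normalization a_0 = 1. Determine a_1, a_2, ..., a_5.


Write in Frobenius form y'' + (p(x)/x) y' + (q(x)/x^2) y = 0:
  p(x) = 2,  q(x) = -x^2 - 4x + 2/9.
Indicial equation: r(r-1) + (2) r + (2/9) = 0 -> roots r_1 = -1/3, r_2 = -2/3.
Take r = r_1 = -1/3. Let y(x) = x^r sum_{n>=0} a_n x^n with a_0 = 1.
Substitute y = x^r sum a_n x^n and match x^{r+n}. The recurrence is
  D(n) a_n - 4 a_{n-1} - 1 a_{n-2} = 0,  where D(n) = (r+n)(r+n-1) + (2)(r+n) + (2/9).
  a_n = [4 a_{n-1} + 1 a_{n-2}] / D(n).
Since the indicial polynomial factors as (r - r_1)(r - r_2), D(n) = (r_1 + n - r_1)(r_1 + n - r_2) = n(n + 1/3).
Evaluating step by step (a_0 = 1):
  n = 1: D(1) = 1(1 + 1/3) = 4/3; numerator = 4(1) = 4; a_1 = (4)/(4/3) = 3
  n = 2: D(2) = 2(2 + 1/3) = 14/3; numerator = 4(3) + 1(1) = 13; a_2 = (13)/(14/3) = 39/14
  n = 3: D(3) = 3(3 + 1/3) = 10; numerator = 4(39/14) + 1(3) = 99/7; a_3 = (99/7)/(10) = 99/70
  n = 4: D(4) = 4(4 + 1/3) = 52/3; numerator = 4(99/70) + 1(39/14) = 591/70; a_4 = (591/70)/(52/3) = 1773/3640
  n = 5: D(5) = 5(5 + 1/3) = 80/3; numerator = 4(1773/3640) + 1(99/70) = 306/91; a_5 = (306/91)/(80/3) = 459/3640

r = -1/3; a_0 = 1; a_1 = 3; a_2 = 39/14; a_3 = 99/70; a_4 = 1773/3640; a_5 = 459/3640


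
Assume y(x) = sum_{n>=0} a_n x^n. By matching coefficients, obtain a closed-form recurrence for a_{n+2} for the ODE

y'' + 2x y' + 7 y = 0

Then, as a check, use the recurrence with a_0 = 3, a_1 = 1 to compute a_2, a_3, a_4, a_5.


Substitute y = sum_n a_n x^n.
y''(x) has coefficient (n+2)(n+1) a_{n+2} at x^n;
2 x y'(x) has coefficient 2 n a_n at x^n (shift);
7 y(x) has coefficient 7 a_n at x^n.
Matching x^n: (n+2)(n+1) a_{n+2} + (2n + 7) a_n = 0.
Thus a_{n+2} = (-2n - 7) / ((n+1)(n+2)) * a_n.

Check with a_0 = 3, a_1 = 1 (apply the recurrence for n = 0, 1, 2, 3): a_0 = 3, a_1 = 1, a_2 = -21/2, a_3 = -3/2, a_4 = 77/8, a_5 = 39/40.

a_(n+2) = (-2n - 7) / ((n+1)(n+2)) * a_n; check: a_0 = 3, a_1 = 1, a_2 = -21/2, a_3 = -3/2, a_4 = 77/8, a_5 = 39/40


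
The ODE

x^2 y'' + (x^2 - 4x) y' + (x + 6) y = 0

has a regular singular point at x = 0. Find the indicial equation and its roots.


Divide by x^2 to reach normal form y'' + P_1(x) y' + P_2(x) y = 0 with P_1(x) = 1 - 4/x and P_2(x) = 1/x + 6/x^2.
x = 0 is a singular point because the y'-coefficient 1 - 4/x has a pole at x = 0 and the y-coefficient 1/x + 6/x^2 has a pole at x = 0.
It is a regular singular point because x P_1(x) = p(x) = x - 4 and x^2 P_2(x) = q(x) = x + 6 are polynomials, hence analytic at x = 0.
p(0) = -4,  q(0) = 6.
Indicial equation: r(r-1) + p(0) r + q(0) = 0, i.e. r^2 + (p(0) - 1) r + q(0) = 0, i.e. r^2 - 5 r + 6 = 0.
Discriminant: (-5)^2 - 4(6) = 1, so r = (5 ± 1)/2.
Solving: r_1 = 3, r_2 = 2.

indicial: r^2 - 5 r + 6 = 0; roots r_1 = 3, r_2 = 2


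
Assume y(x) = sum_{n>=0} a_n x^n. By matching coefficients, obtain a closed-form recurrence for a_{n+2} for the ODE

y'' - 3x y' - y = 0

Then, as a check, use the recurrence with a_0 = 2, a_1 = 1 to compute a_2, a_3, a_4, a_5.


Substitute y = sum_n a_n x^n.
y''(x) has coefficient (n+2)(n+1) a_{n+2} at x^n;
-3 x y'(x) has coefficient -3 n a_n at x^n (shift);
-y(x) has coefficient -1 a_n at x^n.
Matching x^n: (n+2)(n+1) a_{n+2} + (-3n - 1) a_n = 0.
Thus a_{n+2} = (3n + 1) / ((n+1)(n+2)) * a_n.

Check with a_0 = 2, a_1 = 1 (apply the recurrence for n = 0, 1, 2, 3): a_0 = 2, a_1 = 1, a_2 = 1, a_3 = 2/3, a_4 = 7/12, a_5 = 1/3.

a_(n+2) = (3n + 1) / ((n+1)(n+2)) * a_n; check: a_0 = 2, a_1 = 1, a_2 = 1, a_3 = 2/3, a_4 = 7/12, a_5 = 1/3


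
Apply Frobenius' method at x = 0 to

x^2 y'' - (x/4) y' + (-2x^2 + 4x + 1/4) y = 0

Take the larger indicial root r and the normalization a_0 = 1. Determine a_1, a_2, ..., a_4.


Write in Frobenius form y'' + (p(x)/x) y' + (q(x)/x^2) y = 0:
  p(x) = -1/4,  q(x) = -2x^2 + 4x + 1/4.
Indicial equation: r(r-1) + (-1/4) r + (1/4) = 0 -> roots r_1 = 1, r_2 = 1/4.
Take r = r_1 = 1. Let y(x) = x^r sum_{n>=0} a_n x^n with a_0 = 1.
Substitute y = x^r sum a_n x^n and match x^{r+n}. The recurrence is
  D(n) a_n + 4 a_{n-1} - 2 a_{n-2} = 0,  where D(n) = (r+n)(r+n-1) + (-1/4)(r+n) + (1/4).
  a_n = [-4 a_{n-1} + 2 a_{n-2}] / D(n).
Since the indicial polynomial factors as (r - r_1)(r - r_2), D(n) = (r_1 + n - r_1)(r_1 + n - r_2) = n(n + 3/4).
Evaluating step by step (a_0 = 1):
  n = 1: D(1) = 1(1 + 3/4) = 7/4; numerator = -4(1) = -4; a_1 = (-4)/(7/4) = -16/7
  n = 2: D(2) = 2(2 + 3/4) = 11/2; numerator = -4(-16/7) + 2(1) = 78/7; a_2 = (78/7)/(11/2) = 156/77
  n = 3: D(3) = 3(3 + 3/4) = 45/4; numerator = -4(156/77) + 2(-16/7) = -976/77; a_3 = (-976/77)/(45/4) = -3904/3465
  n = 4: D(4) = 4(4 + 3/4) = 19; numerator = -4(-3904/3465) + 2(156/77) = 2696/315; a_4 = (2696/315)/(19) = 2696/5985

r = 1; a_0 = 1; a_1 = -16/7; a_2 = 156/77; a_3 = -3904/3465; a_4 = 2696/5985


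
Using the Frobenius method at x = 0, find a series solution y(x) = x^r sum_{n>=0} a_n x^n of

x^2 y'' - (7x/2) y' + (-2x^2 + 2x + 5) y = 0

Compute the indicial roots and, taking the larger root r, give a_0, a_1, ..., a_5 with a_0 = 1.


Write in Frobenius form y'' + (p(x)/x) y' + (q(x)/x^2) y = 0:
  p(x) = -7/2,  q(x) = -2x^2 + 2x + 5.
Indicial equation: r(r-1) + (-7/2) r + (5) = 0 -> roots r_1 = 5/2, r_2 = 2.
Take r = r_1 = 5/2. Let y(x) = x^r sum_{n>=0} a_n x^n with a_0 = 1.
Substitute y = x^r sum a_n x^n and match x^{r+n}. The recurrence is
  D(n) a_n + 2 a_{n-1} - 2 a_{n-2} = 0,  where D(n) = (r+n)(r+n-1) + (-7/2)(r+n) + (5).
  a_n = [-2 a_{n-1} + 2 a_{n-2}] / D(n).
Since the indicial polynomial factors as (r - r_1)(r - r_2), D(n) = (r_1 + n - r_1)(r_1 + n - r_2) = n(n + 1/2).
Evaluating step by step (a_0 = 1):
  n = 1: D(1) = 1(1 + 1/2) = 3/2; numerator = -2(1) = -2; a_1 = (-2)/(3/2) = -4/3
  n = 2: D(2) = 2(2 + 1/2) = 5; numerator = -2(-4/3) + 2(1) = 14/3; a_2 = (14/3)/(5) = 14/15
  n = 3: D(3) = 3(3 + 1/2) = 21/2; numerator = -2(14/15) + 2(-4/3) = -68/15; a_3 = (-68/15)/(21/2) = -136/315
  n = 4: D(4) = 4(4 + 1/2) = 18; numerator = -2(-136/315) + 2(14/15) = 172/63; a_4 = (172/63)/(18) = 86/567
  n = 5: D(5) = 5(5 + 1/2) = 55/2; numerator = -2(86/567) + 2(-136/315) = -3308/2835; a_5 = (-3308/2835)/(55/2) = -6616/155925

r = 5/2; a_0 = 1; a_1 = -4/3; a_2 = 14/15; a_3 = -136/315; a_4 = 86/567; a_5 = -6616/155925


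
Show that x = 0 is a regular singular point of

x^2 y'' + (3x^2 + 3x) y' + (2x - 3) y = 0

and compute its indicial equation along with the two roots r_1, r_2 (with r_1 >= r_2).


Divide by x^2 to reach normal form y'' + P_1(x) y' + P_2(x) y = 0 with P_1(x) = 3 + 3/x and P_2(x) = 2/x - 3/x^2.
x = 0 is a singular point because the y'-coefficient 3 + 3/x has a pole at x = 0 and the y-coefficient 2/x - 3/x^2 has a pole at x = 0.
It is a regular singular point because x P_1(x) = p(x) = 3x + 3 and x^2 P_2(x) = q(x) = 2x - 3 are polynomials, hence analytic at x = 0.
p(0) = 3,  q(0) = -3.
Indicial equation: r(r-1) + p(0) r + q(0) = 0, i.e. r^2 + (p(0) - 1) r + q(0) = 0, i.e. r^2 + 2 r - 3 = 0.
Discriminant: (2)^2 - 4(-3) = 16, so r = (-2 ± 4)/2.
Solving: r_1 = 1, r_2 = -3.

indicial: r^2 + 2 r - 3 = 0; roots r_1 = 1, r_2 = -3


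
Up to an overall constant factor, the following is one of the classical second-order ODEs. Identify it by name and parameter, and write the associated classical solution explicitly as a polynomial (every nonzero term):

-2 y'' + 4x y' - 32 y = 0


All three coefficients share the factor -2; dividing through by -2 gives  y'' - 2x y' + 16 y = 0.
This matches the Hermite equation y'' - 2x y' + 2n y = 0 with 2n = 16, so n = 8; the polynomial solution is H_8(x).
With y = sum_k a_k x^k, matching x^k gives (k+2)(k+1) a_{k+2} = 2(k - n) a_k = 2(k - 8) a_k. The right side vanishes at k = 8, so the series with the parity of 8 terminates at degree 8.
Standard normalization: leading coefficient of H_n is 2^n, so a_8 = 2^8 = 256. Work downward with a_k = (k+1)(k+2) a_{k+2} / (2(k - n)):
  a_6 = (7)(8)(256) / (2(6 - 8)) = 14336/(-4) = -3584
  a_4 = (5)(6)(-3584) / (2(4 - 8)) = -107520/(-8) = 13440
  a_2 = (3)(4)(13440) / (2(2 - 8)) = 161280/(-12) = -13440
  a_0 = (1)(2)(-13440) / (2(0 - 8)) = -26880/(-16) = 1680
Hence H_8(x) = 256 x^8 - 3584 x^6 + 13440 x^4 - 13440 x^2 + 1680.

H_8(x); series = 256 x^8 - 3584 x^6 + 13440 x^4 - 13440 x^2 + 1680
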